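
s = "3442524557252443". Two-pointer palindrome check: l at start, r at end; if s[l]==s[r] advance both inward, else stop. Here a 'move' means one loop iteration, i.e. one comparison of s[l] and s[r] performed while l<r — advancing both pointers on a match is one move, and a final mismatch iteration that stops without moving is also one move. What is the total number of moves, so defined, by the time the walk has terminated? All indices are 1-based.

7 moves

[1,16] '3'=='3' → l++,r--
[2,15] '4'=='4' → l++,r--
[3,14] '4'=='4' → l++,r--
[4,13] '2'=='2' → l++,r--
[5,12] '5'=='5' → l++,r--
[6,11] '2'=='2' → l++,r--
[7,10] '4'!='7' → stop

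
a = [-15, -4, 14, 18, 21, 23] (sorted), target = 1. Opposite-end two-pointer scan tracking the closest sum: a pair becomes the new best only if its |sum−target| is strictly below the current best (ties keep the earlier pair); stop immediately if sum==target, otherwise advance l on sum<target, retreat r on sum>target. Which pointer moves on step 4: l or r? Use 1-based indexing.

l=1 r=6: -15+23=8 d=7 *, r--
l=1 r=5: -15+21=6 d=5 *, r--
l=1 r=4: -15+18=3 d=2 *, r--
l=1 r=3: -15+14=-1 d=2, l++

l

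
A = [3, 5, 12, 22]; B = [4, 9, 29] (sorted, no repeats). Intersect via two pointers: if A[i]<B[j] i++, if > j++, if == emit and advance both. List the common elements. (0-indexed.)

intersection = []

[i=0,j=0] 3<4 → i++
[i=1,j=0] 5>4 → j++
[i=1,j=1] 5<9 → i++
[i=2,j=1] 12>9 → j++
[i=2,j=2] 12<29 → i++
[i=3,j=2] 22<29 → i++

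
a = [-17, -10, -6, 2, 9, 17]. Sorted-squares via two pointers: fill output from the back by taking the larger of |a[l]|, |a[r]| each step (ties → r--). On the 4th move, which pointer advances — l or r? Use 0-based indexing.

l=0 r=5: |-17|<=|17| out[5]=289, r--
l=0 r=4: |-17|>|9| out[4]=289, l++
l=1 r=4: |-10|>|9| out[3]=100, l++
l=2 r=4: |-6|<=|9| out[2]=81, r--

r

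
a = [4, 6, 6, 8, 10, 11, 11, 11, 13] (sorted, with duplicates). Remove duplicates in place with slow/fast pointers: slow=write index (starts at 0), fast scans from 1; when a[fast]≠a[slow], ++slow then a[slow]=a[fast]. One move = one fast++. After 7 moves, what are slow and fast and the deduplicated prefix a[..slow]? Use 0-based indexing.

slow=0 fast=1: a[fast]=6≠a[slow]=4 write a[1]=6, slow++,fast++
slow=1 fast=2: a[fast]=6=a[slow] dup, fast++
slow=1 fast=3: a[fast]=8≠a[slow]=6 write a[2]=8, slow++,fast++
slow=2 fast=4: a[fast]=10≠a[slow]=8 write a[3]=10, slow++,fast++
slow=3 fast=5: a[fast]=11≠a[slow]=10 write a[4]=11, slow++,fast++
slow=4 fast=6: a[fast]=11=a[slow] dup, fast++
slow=4 fast=7: a[fast]=11=a[slow] dup, fast++

slow=4, fast=8, prefix=[4, 6, 8, 10, 11]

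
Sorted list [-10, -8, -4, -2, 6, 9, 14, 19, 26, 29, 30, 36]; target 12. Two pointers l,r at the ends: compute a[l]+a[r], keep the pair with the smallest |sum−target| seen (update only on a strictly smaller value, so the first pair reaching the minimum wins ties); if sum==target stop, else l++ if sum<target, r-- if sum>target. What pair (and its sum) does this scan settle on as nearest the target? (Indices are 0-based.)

l=0 r=11: -10+36=26 d=14 *, r--
l=0 r=10: -10+30=20 d=8 *, r--
l=0 r=9: -10+29=19 d=7 *, r--
l=0 r=8: -10+26=16 d=4 *, r--
l=0 r=7: -10+19=9 d=3 *, l++
l=1 r=7: -8+19=11 d=1 *, l++
l=2 r=7: -4+19=15 d=3, r--
l=2 r=6: -4+14=10 d=2, l++
l=3 r=6: -2+14=12 d=0 *, stop

pair (-2, 14) with sum 12 (|Δ|=0)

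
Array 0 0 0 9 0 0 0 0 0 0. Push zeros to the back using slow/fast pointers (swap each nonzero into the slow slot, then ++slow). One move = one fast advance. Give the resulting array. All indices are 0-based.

[9, 0, 0, 0, 0, 0, 0, 0, 0, 0]

(s=0,f=0) a[fast]=0 → fast++
(s=0,f=1) a[fast]=0 → fast++
(s=0,f=2) a[fast]=0 → fast++
(s=0,f=3) a[fast]=9≠0 swap→a[0]=9 → slow++,fast++
(s=1,f=4) a[fast]=0 → fast++
(s=1,f=5) a[fast]=0 → fast++
(s=1,f=6) a[fast]=0 → fast++
(s=1,f=7) a[fast]=0 → fast++
(s=1,f=8) a[fast]=0 → fast++
(s=1,f=9) a[fast]=0 → fast++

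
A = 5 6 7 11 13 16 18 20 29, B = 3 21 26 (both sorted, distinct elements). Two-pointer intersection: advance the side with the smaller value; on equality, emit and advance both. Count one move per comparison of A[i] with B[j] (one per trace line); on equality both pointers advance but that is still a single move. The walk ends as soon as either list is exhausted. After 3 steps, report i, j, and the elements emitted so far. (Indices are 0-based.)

i=0 j=0: 5>3, j++
i=0 j=1: 5<21, i++
i=1 j=1: 6<21, i++

i=2, j=1, emitted=[]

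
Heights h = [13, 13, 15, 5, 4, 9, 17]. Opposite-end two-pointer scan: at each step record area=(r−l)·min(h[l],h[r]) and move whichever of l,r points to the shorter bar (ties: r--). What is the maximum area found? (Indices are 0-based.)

l=0 r=6: min(13,17)*6=78 best=78 *, l++
l=1 r=6: min(13,17)*5=65 best=78, l++
l=2 r=6: min(15,17)*4=60 best=78, l++
l=3 r=6: min(5,17)*3=15 best=78, l++
l=4 r=6: min(4,17)*2=8 best=78, l++
l=5 r=6: min(9,17)*1=9 best=78, l++

max area = 78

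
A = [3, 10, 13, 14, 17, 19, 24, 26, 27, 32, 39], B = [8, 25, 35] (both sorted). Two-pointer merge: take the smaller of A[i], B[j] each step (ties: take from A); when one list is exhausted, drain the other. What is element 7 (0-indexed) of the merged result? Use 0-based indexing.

[i=0,j=0] A[i]=3<=B[j]=8 take 3 → i++
[i=1,j=0] A[i]=10>B[j]=8 take 8 → j++
[i=1,j=1] A[i]=10<=B[j]=25 take 10 → i++
[i=2,j=1] A[i]=13<=B[j]=25 take 13 → i++
[i=3,j=1] A[i]=14<=B[j]=25 take 14 → i++
[i=4,j=1] A[i]=17<=B[j]=25 take 17 → i++
[i=5,j=1] A[i]=19<=B[j]=25 take 19 → i++
[i=6,j=1] A[i]=24<=B[j]=25 take 24 → i++
[i=7,j=1] A[i]=26>B[j]=25 take 25 → j++
[i=7,j=2] A[i]=26<=B[j]=35 take 26 → i++
[i=8,j=2] A[i]=27<=B[j]=35 take 27 → i++
[i=9,j=2] A[i]=32<=B[j]=35 take 32 → i++
[i=10,j=2] A[i]=39>B[j]=35 take 35 → j++
[i=10,j=3] B done, take A[i]=39 → i++

merged[7] = 24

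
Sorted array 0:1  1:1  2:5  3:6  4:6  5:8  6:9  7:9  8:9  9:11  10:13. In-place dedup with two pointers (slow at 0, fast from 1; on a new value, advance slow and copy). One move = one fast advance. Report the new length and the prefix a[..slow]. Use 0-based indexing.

length 7; prefix = [1, 5, 6, 8, 9, 11, 13]

slow=0 fast=1: a[fast]=1=a[slow] dup, fast++
slow=0 fast=2: a[fast]=5≠a[slow]=1 write a[1]=5, slow++,fast++
slow=1 fast=3: a[fast]=6≠a[slow]=5 write a[2]=6, slow++,fast++
slow=2 fast=4: a[fast]=6=a[slow] dup, fast++
slow=2 fast=5: a[fast]=8≠a[slow]=6 write a[3]=8, slow++,fast++
slow=3 fast=6: a[fast]=9≠a[slow]=8 write a[4]=9, slow++,fast++
slow=4 fast=7: a[fast]=9=a[slow] dup, fast++
slow=4 fast=8: a[fast]=9=a[slow] dup, fast++
slow=4 fast=9: a[fast]=11≠a[slow]=9 write a[5]=11, slow++,fast++
slow=5 fast=10: a[fast]=13≠a[slow]=11 write a[6]=13, slow++,fast++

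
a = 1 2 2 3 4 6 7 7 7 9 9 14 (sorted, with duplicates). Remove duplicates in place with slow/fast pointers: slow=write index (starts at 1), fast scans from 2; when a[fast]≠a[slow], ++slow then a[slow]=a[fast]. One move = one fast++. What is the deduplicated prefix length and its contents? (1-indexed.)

length 8; prefix = [1, 2, 3, 4, 6, 7, 9, 14]

(s=1,f=2) a[fast]=2≠a[slow]=1 write a[2]=2 → slow++,fast++
(s=2,f=3) a[fast]=2=a[slow] dup → fast++
(s=2,f=4) a[fast]=3≠a[slow]=2 write a[3]=3 → slow++,fast++
(s=3,f=5) a[fast]=4≠a[slow]=3 write a[4]=4 → slow++,fast++
(s=4,f=6) a[fast]=6≠a[slow]=4 write a[5]=6 → slow++,fast++
(s=5,f=7) a[fast]=7≠a[slow]=6 write a[6]=7 → slow++,fast++
(s=6,f=8) a[fast]=7=a[slow] dup → fast++
(s=6,f=9) a[fast]=7=a[slow] dup → fast++
(s=6,f=10) a[fast]=9≠a[slow]=7 write a[7]=9 → slow++,fast++
(s=7,f=11) a[fast]=9=a[slow] dup → fast++
(s=7,f=12) a[fast]=14≠a[slow]=9 write a[8]=14 → slow++,fast++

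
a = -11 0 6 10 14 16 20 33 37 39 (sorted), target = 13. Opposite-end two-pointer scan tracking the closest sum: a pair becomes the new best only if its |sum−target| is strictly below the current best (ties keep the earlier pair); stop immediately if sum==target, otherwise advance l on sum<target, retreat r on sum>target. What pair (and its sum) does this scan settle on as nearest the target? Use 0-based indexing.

pair (0, 14) with sum 14 (|Δ|=1)

[0,9] -11+39=28 d=15 * → r--
[0,8] -11+37=26 d=13 * → r--
[0,7] -11+33=22 d=9 * → r--
[0,6] -11+20=9 d=4 * → l++
[1,6] 0+20=20 d=7 → r--
[1,5] 0+16=16 d=3 * → r--
[1,4] 0+14=14 d=1 * → r--
[1,3] 0+10=10 d=3 → l++
[2,3] 6+10=16 d=3 → r--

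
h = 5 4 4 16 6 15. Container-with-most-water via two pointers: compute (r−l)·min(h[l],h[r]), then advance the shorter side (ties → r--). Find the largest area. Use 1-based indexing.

max area = 30

l=1 r=6: min(5,15)*5=25 best=25 *, l++
l=2 r=6: min(4,15)*4=16 best=25, l++
l=3 r=6: min(4,15)*3=12 best=25, l++
l=4 r=6: min(16,15)*2=30 best=30 *, r--
l=4 r=5: min(16,6)*1=6 best=30, r--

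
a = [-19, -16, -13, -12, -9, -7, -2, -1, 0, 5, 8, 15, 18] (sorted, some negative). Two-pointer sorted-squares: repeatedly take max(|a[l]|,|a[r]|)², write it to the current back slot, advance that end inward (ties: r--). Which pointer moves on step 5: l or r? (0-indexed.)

[0,12] |-19|>|18| out[12]=361 → l++
[1,12] |-16|<=|18| out[11]=324 → r--
[1,11] |-16|>|15| out[10]=256 → l++
[2,11] |-13|<=|15| out[9]=225 → r--
[2,10] |-13|>|8| out[8]=169 → l++

l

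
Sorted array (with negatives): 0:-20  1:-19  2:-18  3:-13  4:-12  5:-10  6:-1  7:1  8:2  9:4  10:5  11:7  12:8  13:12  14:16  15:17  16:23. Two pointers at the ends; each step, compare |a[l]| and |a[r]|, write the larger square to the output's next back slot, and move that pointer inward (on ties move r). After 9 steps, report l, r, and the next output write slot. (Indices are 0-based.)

l=5, r=12, next write slot=7

l=0 r=16: |-20|<=|23| out[16]=529, r--
l=0 r=15: |-20|>|17| out[15]=400, l++
l=1 r=15: |-19|>|17| out[14]=361, l++
l=2 r=15: |-18|>|17| out[13]=324, l++
l=3 r=15: |-13|<=|17| out[12]=289, r--
l=3 r=14: |-13|<=|16| out[11]=256, r--
l=3 r=13: |-13|>|12| out[10]=169, l++
l=4 r=13: |-12|<=|12| out[9]=144, r--
l=4 r=12: |-12|>|8| out[8]=144, l++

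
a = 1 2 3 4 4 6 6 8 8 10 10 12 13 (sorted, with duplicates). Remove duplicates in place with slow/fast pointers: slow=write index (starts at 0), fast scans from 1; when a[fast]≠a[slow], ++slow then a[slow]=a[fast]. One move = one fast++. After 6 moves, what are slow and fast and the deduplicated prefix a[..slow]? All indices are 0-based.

slow=4, fast=7, prefix=[1, 2, 3, 4, 6]

(s=0,f=1) a[fast]=2≠a[slow]=1 write a[1]=2 → slow++,fast++
(s=1,f=2) a[fast]=3≠a[slow]=2 write a[2]=3 → slow++,fast++
(s=2,f=3) a[fast]=4≠a[slow]=3 write a[3]=4 → slow++,fast++
(s=3,f=4) a[fast]=4=a[slow] dup → fast++
(s=3,f=5) a[fast]=6≠a[slow]=4 write a[4]=6 → slow++,fast++
(s=4,f=6) a[fast]=6=a[slow] dup → fast++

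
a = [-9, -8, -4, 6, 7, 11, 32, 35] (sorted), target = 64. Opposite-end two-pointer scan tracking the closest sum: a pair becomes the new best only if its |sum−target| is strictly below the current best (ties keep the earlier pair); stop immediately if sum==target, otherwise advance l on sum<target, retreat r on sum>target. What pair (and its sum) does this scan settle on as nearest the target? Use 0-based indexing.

pair (32, 35) with sum 67 (|Δ|=3)

[0,7] -9+35=26 d=38 * → l++
[1,7] -8+35=27 d=37 * → l++
[2,7] -4+35=31 d=33 * → l++
[3,7] 6+35=41 d=23 * → l++
[4,7] 7+35=42 d=22 * → l++
[5,7] 11+35=46 d=18 * → l++
[6,7] 32+35=67 d=3 * → r--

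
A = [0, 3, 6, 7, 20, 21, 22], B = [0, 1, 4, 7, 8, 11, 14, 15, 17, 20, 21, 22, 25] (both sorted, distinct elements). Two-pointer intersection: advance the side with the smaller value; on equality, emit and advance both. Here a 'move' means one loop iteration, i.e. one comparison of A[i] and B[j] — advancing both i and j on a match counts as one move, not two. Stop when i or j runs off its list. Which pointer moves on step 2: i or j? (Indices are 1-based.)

i=1 j=1: 0==0 emit, i++,j++
i=2 j=2: 3>1, j++

j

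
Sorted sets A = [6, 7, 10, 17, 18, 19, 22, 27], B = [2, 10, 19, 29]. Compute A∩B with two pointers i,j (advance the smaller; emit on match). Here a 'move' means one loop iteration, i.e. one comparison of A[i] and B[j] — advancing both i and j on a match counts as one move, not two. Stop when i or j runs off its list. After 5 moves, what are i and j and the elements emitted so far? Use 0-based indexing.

[i=0,j=0] 6>2 → j++
[i=0,j=1] 6<10 → i++
[i=1,j=1] 7<10 → i++
[i=2,j=1] 10==10 emit → i++,j++
[i=3,j=2] 17<19 → i++

i=4, j=2, emitted=[10]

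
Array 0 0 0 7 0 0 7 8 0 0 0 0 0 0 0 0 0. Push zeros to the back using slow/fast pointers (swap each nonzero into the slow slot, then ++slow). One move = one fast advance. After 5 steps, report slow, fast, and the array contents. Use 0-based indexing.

(s=0,f=0) a[fast]=0 → fast++
(s=0,f=1) a[fast]=0 → fast++
(s=0,f=2) a[fast]=0 → fast++
(s=0,f=3) a[fast]=7≠0 swap→a[0]=7 → slow++,fast++
(s=1,f=4) a[fast]=0 → fast++

slow=1, fast=5, a=[7, 0, 0, 0, 0, 0, 7, 8, 0, 0, 0, 0, 0, 0, 0, 0, 0]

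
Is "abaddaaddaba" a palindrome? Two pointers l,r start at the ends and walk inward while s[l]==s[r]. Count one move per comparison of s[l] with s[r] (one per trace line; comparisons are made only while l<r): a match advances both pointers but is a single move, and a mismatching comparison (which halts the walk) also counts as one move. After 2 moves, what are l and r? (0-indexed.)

l=2, r=9

l=0 r=11: 'a'=='a', l++,r--
l=1 r=10: 'b'=='b', l++,r--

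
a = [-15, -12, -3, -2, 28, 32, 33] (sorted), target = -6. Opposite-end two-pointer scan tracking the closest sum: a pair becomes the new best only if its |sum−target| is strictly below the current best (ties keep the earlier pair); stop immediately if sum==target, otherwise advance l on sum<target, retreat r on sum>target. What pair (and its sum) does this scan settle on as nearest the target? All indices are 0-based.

pair (-3, -2) with sum -5 (|Δ|=1)

l=0 r=6: -15+33=18 d=24 *, r--
l=0 r=5: -15+32=17 d=23 *, r--
l=0 r=4: -15+28=13 d=19 *, r--
l=0 r=3: -15+-2=-17 d=11 *, l++
l=1 r=3: -12+-2=-14 d=8 *, l++
l=2 r=3: -3+-2=-5 d=1 *, r--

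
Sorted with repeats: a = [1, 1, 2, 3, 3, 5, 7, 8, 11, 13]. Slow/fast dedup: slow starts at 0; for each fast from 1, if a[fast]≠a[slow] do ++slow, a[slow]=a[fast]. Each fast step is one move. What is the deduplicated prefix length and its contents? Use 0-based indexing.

(s=0,f=1) a[fast]=1=a[slow] dup → fast++
(s=0,f=2) a[fast]=2≠a[slow]=1 write a[1]=2 → slow++,fast++
(s=1,f=3) a[fast]=3≠a[slow]=2 write a[2]=3 → slow++,fast++
(s=2,f=4) a[fast]=3=a[slow] dup → fast++
(s=2,f=5) a[fast]=5≠a[slow]=3 write a[3]=5 → slow++,fast++
(s=3,f=6) a[fast]=7≠a[slow]=5 write a[4]=7 → slow++,fast++
(s=4,f=7) a[fast]=8≠a[slow]=7 write a[5]=8 → slow++,fast++
(s=5,f=8) a[fast]=11≠a[slow]=8 write a[6]=11 → slow++,fast++
(s=6,f=9) a[fast]=13≠a[slow]=11 write a[7]=13 → slow++,fast++

length 8; prefix = [1, 2, 3, 5, 7, 8, 11, 13]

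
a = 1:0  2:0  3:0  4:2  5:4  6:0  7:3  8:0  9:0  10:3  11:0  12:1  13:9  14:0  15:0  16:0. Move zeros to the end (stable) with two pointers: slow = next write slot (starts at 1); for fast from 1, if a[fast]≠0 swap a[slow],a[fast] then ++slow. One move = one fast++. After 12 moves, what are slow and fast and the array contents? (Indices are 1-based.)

(s=1,f=1) a[fast]=0 → fast++
(s=1,f=2) a[fast]=0 → fast++
(s=1,f=3) a[fast]=0 → fast++
(s=1,f=4) a[fast]=2≠0 swap→a[1]=2 → slow++,fast++
(s=2,f=5) a[fast]=4≠0 swap→a[2]=4 → slow++,fast++
(s=3,f=6) a[fast]=0 → fast++
(s=3,f=7) a[fast]=3≠0 swap→a[3]=3 → slow++,fast++
(s=4,f=8) a[fast]=0 → fast++
(s=4,f=9) a[fast]=0 → fast++
(s=4,f=10) a[fast]=3≠0 swap→a[4]=3 → slow++,fast++
(s=5,f=11) a[fast]=0 → fast++
(s=5,f=12) a[fast]=1≠0 swap→a[5]=1 → slow++,fast++

slow=6, fast=13, a=[2, 4, 3, 3, 1, 0, 0, 0, 0, 0, 0, 0, 9, 0, 0, 0]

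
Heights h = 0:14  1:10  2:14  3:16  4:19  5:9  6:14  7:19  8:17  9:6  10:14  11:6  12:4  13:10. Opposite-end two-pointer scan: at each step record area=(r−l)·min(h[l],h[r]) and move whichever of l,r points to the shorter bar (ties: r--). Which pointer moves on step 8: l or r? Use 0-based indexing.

l

l=0 r=13: min(14,10)*13=130 best=130 *, r--
l=0 r=12: min(14,4)*12=48 best=130, r--
l=0 r=11: min(14,6)*11=66 best=130, r--
l=0 r=10: min(14,14)*10=140 best=140 *, r--
l=0 r=9: min(14,6)*9=54 best=140, r--
l=0 r=8: min(14,17)*8=112 best=140, l++
l=1 r=8: min(10,17)*7=70 best=140, l++
l=2 r=8: min(14,17)*6=84 best=140, l++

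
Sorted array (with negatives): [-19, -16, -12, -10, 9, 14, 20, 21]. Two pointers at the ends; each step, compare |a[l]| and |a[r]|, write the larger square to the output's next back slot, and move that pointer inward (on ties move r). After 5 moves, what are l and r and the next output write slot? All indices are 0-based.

l=2, r=4, next write slot=2

[0,7] |-19|<=|21| out[7]=441 → r--
[0,6] |-19|<=|20| out[6]=400 → r--
[0,5] |-19|>|14| out[5]=361 → l++
[1,5] |-16|>|14| out[4]=256 → l++
[2,5] |-12|<=|14| out[3]=196 → r--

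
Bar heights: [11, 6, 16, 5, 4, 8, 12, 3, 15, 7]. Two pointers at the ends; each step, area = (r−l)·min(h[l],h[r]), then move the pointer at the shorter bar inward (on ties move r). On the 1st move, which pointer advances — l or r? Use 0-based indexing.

r

l=0 r=9: min(11,7)*9=63 best=63 *, r--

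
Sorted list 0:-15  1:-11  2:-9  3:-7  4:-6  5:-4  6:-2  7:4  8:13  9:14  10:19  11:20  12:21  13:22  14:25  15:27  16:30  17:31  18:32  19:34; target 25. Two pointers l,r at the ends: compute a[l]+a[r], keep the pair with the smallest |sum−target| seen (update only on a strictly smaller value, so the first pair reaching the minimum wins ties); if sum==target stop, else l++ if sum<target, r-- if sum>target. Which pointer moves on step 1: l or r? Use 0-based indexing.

[0,19] -15+34=19 d=6 * → l++

l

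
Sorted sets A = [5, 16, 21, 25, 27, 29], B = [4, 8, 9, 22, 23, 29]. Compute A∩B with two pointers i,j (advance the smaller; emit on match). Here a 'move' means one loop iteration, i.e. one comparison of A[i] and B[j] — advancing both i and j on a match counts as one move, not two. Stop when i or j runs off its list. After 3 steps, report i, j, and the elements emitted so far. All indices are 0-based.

i=1, j=2, emitted=[]

[i=0,j=0] 5>4 → j++
[i=0,j=1] 5<8 → i++
[i=1,j=1] 16>8 → j++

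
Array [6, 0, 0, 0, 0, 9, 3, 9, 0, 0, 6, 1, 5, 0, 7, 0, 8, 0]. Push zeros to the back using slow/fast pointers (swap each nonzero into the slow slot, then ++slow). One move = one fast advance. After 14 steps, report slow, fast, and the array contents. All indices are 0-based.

(s=0,f=0) a[fast]=6≠0 swap→a[0]=6 → slow++,fast++
(s=1,f=1) a[fast]=0 → fast++
(s=1,f=2) a[fast]=0 → fast++
(s=1,f=3) a[fast]=0 → fast++
(s=1,f=4) a[fast]=0 → fast++
(s=1,f=5) a[fast]=9≠0 swap→a[1]=9 → slow++,fast++
(s=2,f=6) a[fast]=3≠0 swap→a[2]=3 → slow++,fast++
(s=3,f=7) a[fast]=9≠0 swap→a[3]=9 → slow++,fast++
(s=4,f=8) a[fast]=0 → fast++
(s=4,f=9) a[fast]=0 → fast++
(s=4,f=10) a[fast]=6≠0 swap→a[4]=6 → slow++,fast++
(s=5,f=11) a[fast]=1≠0 swap→a[5]=1 → slow++,fast++
(s=6,f=12) a[fast]=5≠0 swap→a[6]=5 → slow++,fast++
(s=7,f=13) a[fast]=0 → fast++

slow=7, fast=14, a=[6, 9, 3, 9, 6, 1, 5, 0, 0, 0, 0, 0, 0, 0, 7, 0, 8, 0]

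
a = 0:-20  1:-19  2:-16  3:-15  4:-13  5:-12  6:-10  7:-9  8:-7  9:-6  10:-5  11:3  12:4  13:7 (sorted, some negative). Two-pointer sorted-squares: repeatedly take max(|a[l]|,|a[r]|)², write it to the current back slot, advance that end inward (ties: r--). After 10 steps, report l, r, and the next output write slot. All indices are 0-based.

l=0 r=13: |-20|>|7| out[13]=400, l++
l=1 r=13: |-19|>|7| out[12]=361, l++
l=2 r=13: |-16|>|7| out[11]=256, l++
l=3 r=13: |-15|>|7| out[10]=225, l++
l=4 r=13: |-13|>|7| out[9]=169, l++
l=5 r=13: |-12|>|7| out[8]=144, l++
l=6 r=13: |-10|>|7| out[7]=100, l++
l=7 r=13: |-9|>|7| out[6]=81, l++
l=8 r=13: |-7|<=|7| out[5]=49, r--
l=8 r=12: |-7|>|4| out[4]=49, l++

l=9, r=12, next write slot=3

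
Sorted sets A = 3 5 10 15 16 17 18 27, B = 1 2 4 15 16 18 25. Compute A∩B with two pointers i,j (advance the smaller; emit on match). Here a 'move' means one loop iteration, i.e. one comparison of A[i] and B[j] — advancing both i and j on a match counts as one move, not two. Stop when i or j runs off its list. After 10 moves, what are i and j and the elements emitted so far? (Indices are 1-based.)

i=8, j=7, emitted=[15, 16, 18]

i=1 j=1: 3>1, j++
i=1 j=2: 3>2, j++
i=1 j=3: 3<4, i++
i=2 j=3: 5>4, j++
i=2 j=4: 5<15, i++
i=3 j=4: 10<15, i++
i=4 j=4: 15==15 emit, i++,j++
i=5 j=5: 16==16 emit, i++,j++
i=6 j=6: 17<18, i++
i=7 j=6: 18==18 emit, i++,j++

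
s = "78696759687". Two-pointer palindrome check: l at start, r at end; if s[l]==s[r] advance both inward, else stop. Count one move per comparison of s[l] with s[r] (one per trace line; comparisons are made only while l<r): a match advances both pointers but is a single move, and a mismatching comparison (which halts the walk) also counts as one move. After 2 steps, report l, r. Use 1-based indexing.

[1,11] '7'=='7' → l++,r--
[2,10] '8'=='8' → l++,r--

l=3, r=9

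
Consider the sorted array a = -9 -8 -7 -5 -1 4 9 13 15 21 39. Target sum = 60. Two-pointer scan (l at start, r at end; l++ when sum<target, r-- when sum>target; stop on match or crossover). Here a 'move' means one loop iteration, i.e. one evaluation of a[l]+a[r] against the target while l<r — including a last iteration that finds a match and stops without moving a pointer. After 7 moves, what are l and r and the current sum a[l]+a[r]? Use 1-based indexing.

l=8, r=11, sum=52

[1,11] -9+39=30 <60 → l++
[2,11] -8+39=31 <60 → l++
[3,11] -7+39=32 <60 → l++
[4,11] -5+39=34 <60 → l++
[5,11] -1+39=38 <60 → l++
[6,11] 4+39=43 <60 → l++
[7,11] 9+39=48 <60 → l++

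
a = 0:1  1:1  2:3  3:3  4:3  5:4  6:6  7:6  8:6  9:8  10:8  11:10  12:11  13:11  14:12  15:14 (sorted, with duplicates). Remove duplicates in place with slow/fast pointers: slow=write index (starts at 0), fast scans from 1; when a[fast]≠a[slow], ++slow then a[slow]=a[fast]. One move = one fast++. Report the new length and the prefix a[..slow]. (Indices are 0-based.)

length 9; prefix = [1, 3, 4, 6, 8, 10, 11, 12, 14]

(s=0,f=1) a[fast]=1=a[slow] dup → fast++
(s=0,f=2) a[fast]=3≠a[slow]=1 write a[1]=3 → slow++,fast++
(s=1,f=3) a[fast]=3=a[slow] dup → fast++
(s=1,f=4) a[fast]=3=a[slow] dup → fast++
(s=1,f=5) a[fast]=4≠a[slow]=3 write a[2]=4 → slow++,fast++
(s=2,f=6) a[fast]=6≠a[slow]=4 write a[3]=6 → slow++,fast++
(s=3,f=7) a[fast]=6=a[slow] dup → fast++
(s=3,f=8) a[fast]=6=a[slow] dup → fast++
(s=3,f=9) a[fast]=8≠a[slow]=6 write a[4]=8 → slow++,fast++
(s=4,f=10) a[fast]=8=a[slow] dup → fast++
(s=4,f=11) a[fast]=10≠a[slow]=8 write a[5]=10 → slow++,fast++
(s=5,f=12) a[fast]=11≠a[slow]=10 write a[6]=11 → slow++,fast++
(s=6,f=13) a[fast]=11=a[slow] dup → fast++
(s=6,f=14) a[fast]=12≠a[slow]=11 write a[7]=12 → slow++,fast++
(s=7,f=15) a[fast]=14≠a[slow]=12 write a[8]=14 → slow++,fast++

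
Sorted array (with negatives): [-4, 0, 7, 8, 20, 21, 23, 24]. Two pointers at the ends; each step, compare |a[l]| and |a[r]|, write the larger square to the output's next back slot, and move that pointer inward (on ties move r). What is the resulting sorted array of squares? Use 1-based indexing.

[1,8] |-4|<=|24| out[8]=576 → r--
[1,7] |-4|<=|23| out[7]=529 → r--
[1,6] |-4|<=|21| out[6]=441 → r--
[1,5] |-4|<=|20| out[5]=400 → r--
[1,4] |-4|<=|8| out[4]=64 → r--
[1,3] |-4|<=|7| out[3]=49 → r--
[1,2] |-4|>|0| out[2]=16 → l++
[2,2] |0|<=|0| out[1]=0 → r--

[0, 16, 49, 64, 400, 441, 529, 576]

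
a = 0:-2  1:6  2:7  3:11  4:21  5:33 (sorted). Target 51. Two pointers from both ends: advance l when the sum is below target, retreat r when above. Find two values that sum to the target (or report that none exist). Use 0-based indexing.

no pair

l=0 r=5: -2+33=31 <51, l++
l=1 r=5: 6+33=39 <51, l++
l=2 r=5: 7+33=40 <51, l++
l=3 r=5: 11+33=44 <51, l++
l=4 r=5: 21+33=54 >51, r--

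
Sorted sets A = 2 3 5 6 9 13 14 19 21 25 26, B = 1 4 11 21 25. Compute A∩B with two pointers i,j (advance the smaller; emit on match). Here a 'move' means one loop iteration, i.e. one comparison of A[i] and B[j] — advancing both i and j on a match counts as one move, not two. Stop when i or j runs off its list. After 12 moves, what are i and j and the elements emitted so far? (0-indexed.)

i=0 j=0: 2>1, j++
i=0 j=1: 2<4, i++
i=1 j=1: 3<4, i++
i=2 j=1: 5>4, j++
i=2 j=2: 5<11, i++
i=3 j=2: 6<11, i++
i=4 j=2: 9<11, i++
i=5 j=2: 13>11, j++
i=5 j=3: 13<21, i++
i=6 j=3: 14<21, i++
i=7 j=3: 19<21, i++
i=8 j=3: 21==21 emit, i++,j++

i=9, j=4, emitted=[21]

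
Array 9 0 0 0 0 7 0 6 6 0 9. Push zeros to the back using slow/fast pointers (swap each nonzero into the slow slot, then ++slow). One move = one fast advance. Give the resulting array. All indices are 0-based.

slow=0 fast=0: a[fast]=9≠0 swap→a[0]=9, slow++,fast++
slow=1 fast=1: a[fast]=0, fast++
slow=1 fast=2: a[fast]=0, fast++
slow=1 fast=3: a[fast]=0, fast++
slow=1 fast=4: a[fast]=0, fast++
slow=1 fast=5: a[fast]=7≠0 swap→a[1]=7, slow++,fast++
slow=2 fast=6: a[fast]=0, fast++
slow=2 fast=7: a[fast]=6≠0 swap→a[2]=6, slow++,fast++
slow=3 fast=8: a[fast]=6≠0 swap→a[3]=6, slow++,fast++
slow=4 fast=9: a[fast]=0, fast++
slow=4 fast=10: a[fast]=9≠0 swap→a[4]=9, slow++,fast++

[9, 7, 6, 6, 9, 0, 0, 0, 0, 0, 0]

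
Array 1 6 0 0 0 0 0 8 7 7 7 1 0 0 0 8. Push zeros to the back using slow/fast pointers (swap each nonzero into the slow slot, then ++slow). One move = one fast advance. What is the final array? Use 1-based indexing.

slow=1 fast=1: a[fast]=1≠0 swap→a[1]=1, slow++,fast++
slow=2 fast=2: a[fast]=6≠0 swap→a[2]=6, slow++,fast++
slow=3 fast=3: a[fast]=0, fast++
slow=3 fast=4: a[fast]=0, fast++
slow=3 fast=5: a[fast]=0, fast++
slow=3 fast=6: a[fast]=0, fast++
slow=3 fast=7: a[fast]=0, fast++
slow=3 fast=8: a[fast]=8≠0 swap→a[3]=8, slow++,fast++
slow=4 fast=9: a[fast]=7≠0 swap→a[4]=7, slow++,fast++
slow=5 fast=10: a[fast]=7≠0 swap→a[5]=7, slow++,fast++
slow=6 fast=11: a[fast]=7≠0 swap→a[6]=7, slow++,fast++
slow=7 fast=12: a[fast]=1≠0 swap→a[7]=1, slow++,fast++
slow=8 fast=13: a[fast]=0, fast++
slow=8 fast=14: a[fast]=0, fast++
slow=8 fast=15: a[fast]=0, fast++
slow=8 fast=16: a[fast]=8≠0 swap→a[8]=8, slow++,fast++

[1, 6, 8, 7, 7, 7, 1, 8, 0, 0, 0, 0, 0, 0, 0, 0]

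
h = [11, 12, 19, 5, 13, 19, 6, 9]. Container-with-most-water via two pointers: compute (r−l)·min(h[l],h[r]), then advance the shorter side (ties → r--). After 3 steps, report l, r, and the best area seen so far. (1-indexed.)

[1,8] min(11,9)*7=63 best=63 * → r--
[1,7] min(11,6)*6=36 best=63 → r--
[1,6] min(11,19)*5=55 best=63 → l++

l=2, r=6, best area=63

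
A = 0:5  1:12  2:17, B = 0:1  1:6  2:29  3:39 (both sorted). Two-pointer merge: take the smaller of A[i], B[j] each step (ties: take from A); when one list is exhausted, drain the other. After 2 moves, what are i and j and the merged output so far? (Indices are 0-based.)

i=1, j=1, merged so far=[1, 5]

[i=0,j=0] A[i]=5>B[j]=1 take 1 → j++
[i=0,j=1] A[i]=5<=B[j]=6 take 5 → i++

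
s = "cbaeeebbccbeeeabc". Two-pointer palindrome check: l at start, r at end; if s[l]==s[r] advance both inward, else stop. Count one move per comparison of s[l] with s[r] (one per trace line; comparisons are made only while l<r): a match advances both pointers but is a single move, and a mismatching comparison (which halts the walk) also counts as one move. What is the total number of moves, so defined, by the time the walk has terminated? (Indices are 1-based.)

8 moves

l=1 r=17: 'c'=='c', l++,r--
l=2 r=16: 'b'=='b', l++,r--
l=3 r=15: 'a'=='a', l++,r--
l=4 r=14: 'e'=='e', l++,r--
l=5 r=13: 'e'=='e', l++,r--
l=6 r=12: 'e'=='e', l++,r--
l=7 r=11: 'b'=='b', l++,r--
l=8 r=10: 'b'!='c', stop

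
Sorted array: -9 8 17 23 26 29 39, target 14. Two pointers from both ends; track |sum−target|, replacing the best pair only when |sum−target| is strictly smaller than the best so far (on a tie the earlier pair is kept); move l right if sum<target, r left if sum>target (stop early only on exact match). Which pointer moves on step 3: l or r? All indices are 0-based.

l=0 r=6: -9+39=30 d=16 *, r--
l=0 r=5: -9+29=20 d=6 *, r--
l=0 r=4: -9+26=17 d=3 *, r--

r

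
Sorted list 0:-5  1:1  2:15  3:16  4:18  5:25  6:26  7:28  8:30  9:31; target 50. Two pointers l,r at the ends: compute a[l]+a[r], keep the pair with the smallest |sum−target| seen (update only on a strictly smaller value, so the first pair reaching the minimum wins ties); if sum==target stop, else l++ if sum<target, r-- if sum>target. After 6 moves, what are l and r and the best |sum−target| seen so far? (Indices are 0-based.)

l=5, r=8, best |Δ|=1

[0,9] -5+31=26 d=24 * → l++
[1,9] 1+31=32 d=18 * → l++
[2,9] 15+31=46 d=4 * → l++
[3,9] 16+31=47 d=3 * → l++
[4,9] 18+31=49 d=1 * → l++
[5,9] 25+31=56 d=6 → r--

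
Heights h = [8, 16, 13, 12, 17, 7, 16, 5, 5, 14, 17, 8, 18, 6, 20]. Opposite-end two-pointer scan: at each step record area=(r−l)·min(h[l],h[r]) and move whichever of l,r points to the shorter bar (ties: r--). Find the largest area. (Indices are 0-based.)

[0,14] min(8,20)*14=112 best=112 * → l++
[1,14] min(16,20)*13=208 best=208 * → l++
[2,14] min(13,20)*12=156 best=208 → l++
[3,14] min(12,20)*11=132 best=208 → l++
[4,14] min(17,20)*10=170 best=208 → l++
[5,14] min(7,20)*9=63 best=208 → l++
[6,14] min(16,20)*8=128 best=208 → l++
[7,14] min(5,20)*7=35 best=208 → l++
[8,14] min(5,20)*6=30 best=208 → l++
[9,14] min(14,20)*5=70 best=208 → l++
[10,14] min(17,20)*4=68 best=208 → l++
[11,14] min(8,20)*3=24 best=208 → l++
[12,14] min(18,20)*2=36 best=208 → l++
[13,14] min(6,20)*1=6 best=208 → l++

max area = 208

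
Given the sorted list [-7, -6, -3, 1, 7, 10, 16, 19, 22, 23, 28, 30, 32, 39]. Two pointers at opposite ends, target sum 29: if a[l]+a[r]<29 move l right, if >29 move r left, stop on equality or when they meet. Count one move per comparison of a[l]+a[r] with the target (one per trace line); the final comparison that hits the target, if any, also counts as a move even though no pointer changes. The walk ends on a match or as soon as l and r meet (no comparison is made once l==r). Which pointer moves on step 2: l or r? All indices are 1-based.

l=1 r=14: -7+39=32 >29, r--
l=1 r=13: -7+32=25 <29, l++

l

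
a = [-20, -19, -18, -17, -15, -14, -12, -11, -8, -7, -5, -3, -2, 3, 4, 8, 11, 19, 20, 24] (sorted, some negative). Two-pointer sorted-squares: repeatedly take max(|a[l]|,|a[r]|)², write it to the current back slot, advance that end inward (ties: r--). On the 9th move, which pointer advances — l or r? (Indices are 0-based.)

l

[0,19] |-20|<=|24| out[19]=576 → r--
[0,18] |-20|<=|20| out[18]=400 → r--
[0,17] |-20|>|19| out[17]=400 → l++
[1,17] |-19|<=|19| out[16]=361 → r--
[1,16] |-19|>|11| out[15]=361 → l++
[2,16] |-18|>|11| out[14]=324 → l++
[3,16] |-17|>|11| out[13]=289 → l++
[4,16] |-15|>|11| out[12]=225 → l++
[5,16] |-14|>|11| out[11]=196 → l++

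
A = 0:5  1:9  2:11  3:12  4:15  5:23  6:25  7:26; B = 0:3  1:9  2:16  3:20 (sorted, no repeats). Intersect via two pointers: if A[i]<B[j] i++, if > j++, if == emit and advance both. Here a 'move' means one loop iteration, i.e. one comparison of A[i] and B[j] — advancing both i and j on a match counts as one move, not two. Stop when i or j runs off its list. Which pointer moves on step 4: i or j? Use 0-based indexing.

i

i=0 j=0: 5>3, j++
i=0 j=1: 5<9, i++
i=1 j=1: 9==9 emit, i++,j++
i=2 j=2: 11<16, i++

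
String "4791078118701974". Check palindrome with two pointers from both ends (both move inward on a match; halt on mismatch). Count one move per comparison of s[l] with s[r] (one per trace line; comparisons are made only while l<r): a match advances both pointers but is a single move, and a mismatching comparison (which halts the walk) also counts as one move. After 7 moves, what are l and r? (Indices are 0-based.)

[0,15] '4'=='4' → l++,r--
[1,14] '7'=='7' → l++,r--
[2,13] '9'=='9' → l++,r--
[3,12] '1'=='1' → l++,r--
[4,11] '0'=='0' → l++,r--
[5,10] '7'=='7' → l++,r--
[6,9] '8'=='8' → l++,r--

l=7, r=8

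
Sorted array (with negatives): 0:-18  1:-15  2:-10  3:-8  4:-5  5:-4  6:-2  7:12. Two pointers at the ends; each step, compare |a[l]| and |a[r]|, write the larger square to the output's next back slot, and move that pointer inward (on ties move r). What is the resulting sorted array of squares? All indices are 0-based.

[4, 16, 25, 64, 100, 144, 225, 324]

[0,7] |-18|>|12| out[7]=324 → l++
[1,7] |-15|>|12| out[6]=225 → l++
[2,7] |-10|<=|12| out[5]=144 → r--
[2,6] |-10|>|-2| out[4]=100 → l++
[3,6] |-8|>|-2| out[3]=64 → l++
[4,6] |-5|>|-2| out[2]=25 → l++
[5,6] |-4|>|-2| out[1]=16 → l++
[6,6] |-2|<=|-2| out[0]=4 → r--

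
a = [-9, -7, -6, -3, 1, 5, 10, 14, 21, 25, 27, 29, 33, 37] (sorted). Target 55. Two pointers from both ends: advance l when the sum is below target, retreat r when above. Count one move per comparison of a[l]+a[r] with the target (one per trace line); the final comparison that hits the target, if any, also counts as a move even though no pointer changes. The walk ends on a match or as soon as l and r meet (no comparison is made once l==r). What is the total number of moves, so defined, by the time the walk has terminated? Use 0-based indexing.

13 moves

[0,13] -9+37=28 <55 → l++
[1,13] -7+37=30 <55 → l++
[2,13] -6+37=31 <55 → l++
[3,13] -3+37=34 <55 → l++
[4,13] 1+37=38 <55 → l++
[5,13] 5+37=42 <55 → l++
[6,13] 10+37=47 <55 → l++
[7,13] 14+37=51 <55 → l++
[8,13] 21+37=58 >55 → r--
[8,12] 21+33=54 <55 → l++
[9,12] 25+33=58 >55 → r--
[9,11] 25+29=54 <55 → l++
[10,11] 27+29=56 >55 → r--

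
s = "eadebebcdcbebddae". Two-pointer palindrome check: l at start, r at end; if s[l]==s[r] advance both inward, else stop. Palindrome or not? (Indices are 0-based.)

[0,16] 'e'=='e' → l++,r--
[1,15] 'a'=='a' → l++,r--
[2,14] 'd'=='d' → l++,r--
[3,13] 'e'!='d' → stop

not a palindrome (mismatch at 3,13)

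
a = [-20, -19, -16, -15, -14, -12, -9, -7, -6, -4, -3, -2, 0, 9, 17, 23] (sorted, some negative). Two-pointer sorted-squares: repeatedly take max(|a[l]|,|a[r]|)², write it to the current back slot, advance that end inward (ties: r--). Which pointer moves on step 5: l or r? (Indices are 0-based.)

l=0 r=15: |-20|<=|23| out[15]=529, r--
l=0 r=14: |-20|>|17| out[14]=400, l++
l=1 r=14: |-19|>|17| out[13]=361, l++
l=2 r=14: |-16|<=|17| out[12]=289, r--
l=2 r=13: |-16|>|9| out[11]=256, l++

l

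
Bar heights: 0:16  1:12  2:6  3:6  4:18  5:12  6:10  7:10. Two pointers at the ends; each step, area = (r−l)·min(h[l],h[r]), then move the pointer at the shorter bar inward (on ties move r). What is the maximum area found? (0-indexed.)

l=0 r=7: min(16,10)*7=70 best=70 *, r--
l=0 r=6: min(16,10)*6=60 best=70, r--
l=0 r=5: min(16,12)*5=60 best=70, r--
l=0 r=4: min(16,18)*4=64 best=70, l++
l=1 r=4: min(12,18)*3=36 best=70, l++
l=2 r=4: min(6,18)*2=12 best=70, l++
l=3 r=4: min(6,18)*1=6 best=70, l++

max area = 70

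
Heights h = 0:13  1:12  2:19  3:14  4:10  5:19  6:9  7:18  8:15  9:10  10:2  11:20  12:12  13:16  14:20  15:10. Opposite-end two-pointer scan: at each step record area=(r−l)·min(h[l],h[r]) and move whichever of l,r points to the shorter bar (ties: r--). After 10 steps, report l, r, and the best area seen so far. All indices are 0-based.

l=9, r=14, best area=228

l=0 r=15: min(13,10)*15=150 best=150 *, r--
l=0 r=14: min(13,20)*14=182 best=182 *, l++
l=1 r=14: min(12,20)*13=156 best=182, l++
l=2 r=14: min(19,20)*12=228 best=228 *, l++
l=3 r=14: min(14,20)*11=154 best=228, l++
l=4 r=14: min(10,20)*10=100 best=228, l++
l=5 r=14: min(19,20)*9=171 best=228, l++
l=6 r=14: min(9,20)*8=72 best=228, l++
l=7 r=14: min(18,20)*7=126 best=228, l++
l=8 r=14: min(15,20)*6=90 best=228, l++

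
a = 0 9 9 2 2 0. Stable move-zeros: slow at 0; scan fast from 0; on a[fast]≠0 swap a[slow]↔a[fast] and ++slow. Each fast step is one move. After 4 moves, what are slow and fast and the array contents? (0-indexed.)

slow=3, fast=4, a=[9, 9, 2, 0, 2, 0]

(s=0,f=0) a[fast]=0 → fast++
(s=0,f=1) a[fast]=9≠0 swap→a[0]=9 → slow++,fast++
(s=1,f=2) a[fast]=9≠0 swap→a[1]=9 → slow++,fast++
(s=2,f=3) a[fast]=2≠0 swap→a[2]=2 → slow++,fast++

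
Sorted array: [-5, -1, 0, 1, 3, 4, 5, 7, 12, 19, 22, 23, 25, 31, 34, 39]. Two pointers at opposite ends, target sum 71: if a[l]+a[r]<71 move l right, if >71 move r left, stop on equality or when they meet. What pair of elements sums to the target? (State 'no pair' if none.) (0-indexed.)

no pair

[0,15] -5+39=34 <71 → l++
[1,15] -1+39=38 <71 → l++
[2,15] 0+39=39 <71 → l++
[3,15] 1+39=40 <71 → l++
[4,15] 3+39=42 <71 → l++
[5,15] 4+39=43 <71 → l++
[6,15] 5+39=44 <71 → l++
[7,15] 7+39=46 <71 → l++
[8,15] 12+39=51 <71 → l++
[9,15] 19+39=58 <71 → l++
[10,15] 22+39=61 <71 → l++
[11,15] 23+39=62 <71 → l++
[12,15] 25+39=64 <71 → l++
[13,15] 31+39=70 <71 → l++
[14,15] 34+39=73 >71 → r--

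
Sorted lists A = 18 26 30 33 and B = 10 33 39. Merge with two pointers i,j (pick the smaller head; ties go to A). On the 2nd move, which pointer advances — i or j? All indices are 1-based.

i

[i=1,j=1] A[i]=18>B[j]=10 take 10 → j++
[i=1,j=2] A[i]=18<=B[j]=33 take 18 → i++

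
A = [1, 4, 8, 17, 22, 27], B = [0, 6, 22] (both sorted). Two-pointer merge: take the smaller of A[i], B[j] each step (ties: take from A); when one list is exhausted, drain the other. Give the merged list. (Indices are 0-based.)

i=0 j=0: A[i]=1>B[j]=0 take 0, j++
i=0 j=1: A[i]=1<=B[j]=6 take 1, i++
i=1 j=1: A[i]=4<=B[j]=6 take 4, i++
i=2 j=1: A[i]=8>B[j]=6 take 6, j++
i=2 j=2: A[i]=8<=B[j]=22 take 8, i++
i=3 j=2: A[i]=17<=B[j]=22 take 17, i++
i=4 j=2: A[i]=22<=B[j]=22 take 22, i++
i=5 j=2: A[i]=27>B[j]=22 take 22, j++
i=5 j=3: B done, take A[i]=27, i++

[0, 1, 4, 6, 8, 17, 22, 22, 27]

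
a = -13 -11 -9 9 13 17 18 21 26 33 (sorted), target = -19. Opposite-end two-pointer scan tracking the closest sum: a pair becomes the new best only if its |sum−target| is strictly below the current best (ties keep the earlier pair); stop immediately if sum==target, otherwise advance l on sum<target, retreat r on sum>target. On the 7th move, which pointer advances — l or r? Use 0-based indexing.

l=0 r=9: -13+33=20 d=39 *, r--
l=0 r=8: -13+26=13 d=32 *, r--
l=0 r=7: -13+21=8 d=27 *, r--
l=0 r=6: -13+18=5 d=24 *, r--
l=0 r=5: -13+17=4 d=23 *, r--
l=0 r=4: -13+13=0 d=19 *, r--
l=0 r=3: -13+9=-4 d=15 *, r--

r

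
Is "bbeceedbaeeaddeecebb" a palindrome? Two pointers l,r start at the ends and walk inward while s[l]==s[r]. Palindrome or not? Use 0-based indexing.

[0,19] 'b'=='b' → l++,r--
[1,18] 'b'=='b' → l++,r--
[2,17] 'e'=='e' → l++,r--
[3,16] 'c'=='c' → l++,r--
[4,15] 'e'=='e' → l++,r--
[5,14] 'e'=='e' → l++,r--
[6,13] 'd'=='d' → l++,r--
[7,12] 'b'!='d' → stop

not a palindrome (mismatch at 7,12)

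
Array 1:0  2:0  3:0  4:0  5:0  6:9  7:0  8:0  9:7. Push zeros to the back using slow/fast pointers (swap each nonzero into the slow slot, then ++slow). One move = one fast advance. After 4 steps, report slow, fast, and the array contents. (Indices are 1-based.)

slow=1 fast=1: a[fast]=0, fast++
slow=1 fast=2: a[fast]=0, fast++
slow=1 fast=3: a[fast]=0, fast++
slow=1 fast=4: a[fast]=0, fast++

slow=1, fast=5, a=[0, 0, 0, 0, 0, 9, 0, 0, 7]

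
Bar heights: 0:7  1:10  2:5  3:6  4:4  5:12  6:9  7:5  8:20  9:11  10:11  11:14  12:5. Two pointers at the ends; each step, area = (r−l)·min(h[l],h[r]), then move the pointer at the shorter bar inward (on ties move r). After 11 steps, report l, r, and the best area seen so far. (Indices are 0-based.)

l=0 r=12: min(7,5)*12=60 best=60 *, r--
l=0 r=11: min(7,14)*11=77 best=77 *, l++
l=1 r=11: min(10,14)*10=100 best=100 *, l++
l=2 r=11: min(5,14)*9=45 best=100, l++
l=3 r=11: min(6,14)*8=48 best=100, l++
l=4 r=11: min(4,14)*7=28 best=100, l++
l=5 r=11: min(12,14)*6=72 best=100, l++
l=6 r=11: min(9,14)*5=45 best=100, l++
l=7 r=11: min(5,14)*4=20 best=100, l++
l=8 r=11: min(20,14)*3=42 best=100, r--
l=8 r=10: min(20,11)*2=22 best=100, r--

l=8, r=9, best area=100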